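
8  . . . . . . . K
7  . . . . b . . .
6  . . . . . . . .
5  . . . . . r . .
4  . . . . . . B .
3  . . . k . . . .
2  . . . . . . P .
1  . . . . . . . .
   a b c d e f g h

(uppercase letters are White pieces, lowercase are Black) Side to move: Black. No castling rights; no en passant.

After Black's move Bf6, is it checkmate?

After Bf6: white king on h8; in check: yes, from the black bishop on f6.
White has 2 legal replies: Kg8, Kh7.
In check but a legal move exists → not checkmate.

no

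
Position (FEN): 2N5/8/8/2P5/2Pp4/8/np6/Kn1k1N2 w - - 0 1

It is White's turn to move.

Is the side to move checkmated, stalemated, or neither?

neither

White to move; white king on a1.
In check: yes, from the black pawn on b2.
King squares — b1: available; a2: available; b2: available.
Legal moves for White: Kxb2, Kxa2, Kxb1.
White is in check but has 3 legal moves → neither.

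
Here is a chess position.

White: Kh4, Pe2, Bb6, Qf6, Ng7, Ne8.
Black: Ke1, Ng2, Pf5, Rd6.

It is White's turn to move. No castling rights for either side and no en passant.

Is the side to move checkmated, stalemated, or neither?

neither

White to move; white king on h4.
In check: yes, from the black knight on g2.
Legal moves for White: Kh5, Kg5, Kh3, Kg3.
White is in check but has 4 legal moves → neither.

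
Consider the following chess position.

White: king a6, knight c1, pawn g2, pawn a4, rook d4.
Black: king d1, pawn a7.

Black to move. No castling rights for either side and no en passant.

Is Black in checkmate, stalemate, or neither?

neither

Black to move; black king on d1.
In check: yes, from the white rook on d4.
Legal moves for Black: Kc2, Ke1, Kxc1.
Black is in check but has 3 legal moves → neither.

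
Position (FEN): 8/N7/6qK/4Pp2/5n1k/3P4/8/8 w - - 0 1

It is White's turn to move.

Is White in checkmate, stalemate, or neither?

checkmate

White to move; white king on h6.
In check: yes, from the black queen on g6.
King squares — g5: attacked by Kh4; h5: attacked by Nf4; g6: attacked by Nf4; g7: attacked by Qg6; h7: attacked by Qg6.
Legal moves for White: none.
In check with no legal moves → checkmate.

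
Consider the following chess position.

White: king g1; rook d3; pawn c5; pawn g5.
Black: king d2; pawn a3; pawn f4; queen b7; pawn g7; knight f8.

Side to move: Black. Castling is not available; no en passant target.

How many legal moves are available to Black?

5

Black to move; king on d2.
In check: yes, from the white rook on d3.
Legal moves: Kxd3, Ke2, Kc2, Ke1, Kc1.
Count: 5.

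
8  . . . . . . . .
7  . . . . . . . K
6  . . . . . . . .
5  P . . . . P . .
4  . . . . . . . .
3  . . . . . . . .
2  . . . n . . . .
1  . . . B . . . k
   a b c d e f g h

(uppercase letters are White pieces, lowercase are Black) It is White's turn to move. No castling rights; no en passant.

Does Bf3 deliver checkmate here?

After Bf3: black king on h1; in check: yes, from the white bishop on f3.
Black has 3 legal replies: Kh2, Kg1, Nxf3.
In check but a legal move exists → not checkmate.

no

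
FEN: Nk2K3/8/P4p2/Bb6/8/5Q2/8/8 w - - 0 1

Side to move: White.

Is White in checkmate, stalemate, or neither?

neither

White to move; white king on e8.
In check: yes, from the black bishop on b5.
Legal moves for White: Kf8, Kd8, Kf7, Ke7, Qc6.
White is in check but has 5 legal moves → neither.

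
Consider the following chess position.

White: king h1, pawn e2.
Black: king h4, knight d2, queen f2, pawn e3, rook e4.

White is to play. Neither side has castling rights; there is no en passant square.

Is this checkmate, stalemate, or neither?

stalemate

White to move; white king on h1.
In check: no.
King squares — g1: attacked by Qf2; g2: attacked by Qf2; h2: attacked by Qf2.
Legal moves for White: none.
Not in check and no legal moves → stalemate.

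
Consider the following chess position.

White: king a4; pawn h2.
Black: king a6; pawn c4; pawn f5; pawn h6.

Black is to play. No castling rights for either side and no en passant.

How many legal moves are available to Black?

Black to move; king on a6.
In check: no.
Legal moves: Kb7, Ka7, Kb6, h5, f4, c3.
Count: 6.

6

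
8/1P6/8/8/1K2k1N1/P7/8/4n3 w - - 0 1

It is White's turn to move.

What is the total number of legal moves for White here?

18

White to move; king on b4.
In check: no.
Legal moves: Nh6, Nf6+, Ne5, Ne3, Nh2, Nf2+, Kc5, Kb5, Ka5, Kc4, Ka4, Kc3, Kb3, b8=Q, b8=R, b8=B, b8=N, a4.
Count: 18.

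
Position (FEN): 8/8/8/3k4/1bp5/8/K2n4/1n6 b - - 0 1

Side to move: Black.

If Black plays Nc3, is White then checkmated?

no

After Nc3: white king on a2; in check: yes, from the black knight on c3.
White has 2 legal replies: Kb2, Ka1.
In check but a legal move exists → not checkmate.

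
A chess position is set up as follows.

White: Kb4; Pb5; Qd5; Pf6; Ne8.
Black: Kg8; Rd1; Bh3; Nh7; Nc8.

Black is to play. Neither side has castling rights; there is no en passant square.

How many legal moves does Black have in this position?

4

Black to move; king on g8.
In check: yes, from the white queen on d5.
Legal moves: Kh8, Kf8, Be6, Rxd5.
Count: 4.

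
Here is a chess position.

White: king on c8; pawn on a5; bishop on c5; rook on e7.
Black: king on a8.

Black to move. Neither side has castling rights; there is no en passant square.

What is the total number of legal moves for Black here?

Black to move; king on a8.
In check: no.
Legal moves: none.
Count: 0.

0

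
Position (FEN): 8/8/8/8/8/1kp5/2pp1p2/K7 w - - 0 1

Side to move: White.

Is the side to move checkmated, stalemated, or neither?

stalemate

White to move; white king on a1.
In check: no.
King squares — b1: attacked by Pc2; a2: attacked by Kb3; b2: attacked by Kb3.
Legal moves for White: none.
Not in check and no legal moves → stalemate.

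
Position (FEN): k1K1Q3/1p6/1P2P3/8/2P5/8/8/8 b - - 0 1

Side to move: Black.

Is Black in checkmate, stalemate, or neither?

stalemate

Black to move; black king on a8.
In check: no.
King squares — a7: attacked by Pb6; b7: own pawn; b8: attacked by Kc8.
Legal moves for Black: none.
Not in check and no legal moves → stalemate.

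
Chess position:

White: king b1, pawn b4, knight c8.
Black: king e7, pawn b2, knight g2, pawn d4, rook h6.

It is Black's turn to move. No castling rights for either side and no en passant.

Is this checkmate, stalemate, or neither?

Black to move; black king on e7.
In check: yes, from the white knight on c8.
King squares — d6: attacked by Nc8; e6: available; f6: available; d7: available; f7: available; d8: available; e8: available; f8: available.
Legal moves for Black: Kf8, Ke8, Kd8, Kf7, Kd7, Kf6, Ke6.
Black is in check but has 7 legal moves → neither.

neither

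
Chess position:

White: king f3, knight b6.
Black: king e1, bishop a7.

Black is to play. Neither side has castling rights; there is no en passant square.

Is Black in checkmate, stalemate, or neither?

Black to move; black king on e1.
In check: no.
Legal moves for Black: Bb8, Bxb6, Kd2, Kf1, Kd1.
Black has 5 legal moves and is not in check → neither.

neither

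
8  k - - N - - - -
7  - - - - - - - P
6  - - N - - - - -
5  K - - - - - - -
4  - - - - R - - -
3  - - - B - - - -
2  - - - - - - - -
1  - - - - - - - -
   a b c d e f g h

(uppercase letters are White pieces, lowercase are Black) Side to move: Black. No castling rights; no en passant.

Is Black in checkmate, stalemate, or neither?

Black to move; black king on a8.
In check: no.
King squares — a7: attacked by Nc6; b7: attacked by Nd8; b8: attacked by Nc6.
Legal moves for Black: none.
Not in check and no legal moves → stalemate.

stalemate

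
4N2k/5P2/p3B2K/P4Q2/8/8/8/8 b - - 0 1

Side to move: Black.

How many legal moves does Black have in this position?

0

Black to move; king on h8.
In check: no.
Legal moves: none.
Count: 0.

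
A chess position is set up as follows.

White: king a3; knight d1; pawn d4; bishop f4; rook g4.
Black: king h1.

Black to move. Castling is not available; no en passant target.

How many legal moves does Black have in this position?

0

Black to move; king on h1.
In check: no.
Legal moves: none.
Count: 0.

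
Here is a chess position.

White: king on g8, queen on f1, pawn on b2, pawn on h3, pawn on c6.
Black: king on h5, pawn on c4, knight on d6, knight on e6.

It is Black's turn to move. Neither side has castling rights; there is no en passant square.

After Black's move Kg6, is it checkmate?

After Kg6: white king on g8; in check: no.
White is not in check, so this cannot be checkmate.

no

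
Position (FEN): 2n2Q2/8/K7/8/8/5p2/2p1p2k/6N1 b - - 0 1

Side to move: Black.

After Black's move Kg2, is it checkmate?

no

After Kg2: white king on a6; in check: no.
White is not in check, so this cannot be checkmate.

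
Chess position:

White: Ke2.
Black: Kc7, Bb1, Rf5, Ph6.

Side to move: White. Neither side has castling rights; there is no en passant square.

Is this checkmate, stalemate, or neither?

neither

White to move; white king on e2.
In check: no.
Legal moves for White: Ke3, Kd2, Ke1, Kd1.
White has 4 legal moves and is not in check → neither.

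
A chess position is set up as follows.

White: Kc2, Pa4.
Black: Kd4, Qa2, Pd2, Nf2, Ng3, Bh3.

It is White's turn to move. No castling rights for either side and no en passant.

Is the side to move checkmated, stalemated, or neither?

White to move; white king on c2.
In check: yes, from the black queen on a2.
King squares — b1: attacked by Qa2; c1: attacked by Pd2; d1: attacked by Nf2; b2: attacked by Qa2; d2: attacked by Qa2; b3: attacked by Qa2; c3: attacked by Kd4; d3: attacked by Nf2.
Legal moves for White: none.
In check with no legal moves → checkmate.

checkmate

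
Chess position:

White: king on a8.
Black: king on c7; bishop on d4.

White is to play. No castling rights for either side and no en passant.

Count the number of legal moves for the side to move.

0

White to move; king on a8.
In check: no.
Legal moves: none.
Count: 0.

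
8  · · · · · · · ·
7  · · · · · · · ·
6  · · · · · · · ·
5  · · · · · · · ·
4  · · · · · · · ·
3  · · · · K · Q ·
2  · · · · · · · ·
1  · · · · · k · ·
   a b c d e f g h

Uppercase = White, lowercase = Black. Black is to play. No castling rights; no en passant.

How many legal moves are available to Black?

Black to move; king on f1.
In check: no.
Legal moves: none.
Count: 0.

0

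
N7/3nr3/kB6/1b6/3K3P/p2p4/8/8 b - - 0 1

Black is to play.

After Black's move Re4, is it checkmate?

After Re4: white king on d4; in check: yes, from the black rook on e4.
White has 3 legal replies: Kd5, Kxe4, Kc3.
In check but a legal move exists → not checkmate.

no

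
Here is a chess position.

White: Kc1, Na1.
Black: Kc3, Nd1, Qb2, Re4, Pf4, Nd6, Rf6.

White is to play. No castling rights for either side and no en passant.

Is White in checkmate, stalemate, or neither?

neither

White to move; white king on c1.
In check: yes, from the black queen on b2.
King squares — b1: attacked by Qb2; d1: available; b2: attacked by Nd1; c2: attacked by Qb2; d2: attacked by Qb2.
Legal moves for White: Kxd1.
White is in check but has 1 legal move → neither.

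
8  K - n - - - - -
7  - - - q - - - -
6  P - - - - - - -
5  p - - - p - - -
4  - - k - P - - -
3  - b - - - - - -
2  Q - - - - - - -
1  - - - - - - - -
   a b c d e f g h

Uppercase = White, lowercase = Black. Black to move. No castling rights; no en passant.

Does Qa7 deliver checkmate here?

yes

After Qa7: white king on a8; in check: yes, from the black queen on a7.
King squares — a7: attacked by Nc8; b7: attacked by Qa7; b8: attacked by Qa7.
White has no legal moves → checkmate.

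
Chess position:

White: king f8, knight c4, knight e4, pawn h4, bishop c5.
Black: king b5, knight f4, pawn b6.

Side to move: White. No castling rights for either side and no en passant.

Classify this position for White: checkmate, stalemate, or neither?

White to move; white king on f8.
In check: no.
Legal moves for White include: Kg8, Ke8, Kg7, Kf7, Ke7, Be7, Bd6, Bxb6, Bd4, Bb4, Be3, Ba3, Bf2, Bg1, Nf6, Ned6+, Ng5, Ng3, ... (list truncated; more exist).
White has legal moves and is not in check → neither.

neither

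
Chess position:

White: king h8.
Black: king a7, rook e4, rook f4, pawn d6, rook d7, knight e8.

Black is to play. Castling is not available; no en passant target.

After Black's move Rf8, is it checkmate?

yes

After Rf8: white king on h8; in check: yes, from the black rook on f8.
King squares — g7: attacked by Rd7; h7: attacked by Rd7; g8: attacked by Rf8.
White has no legal moves → checkmate.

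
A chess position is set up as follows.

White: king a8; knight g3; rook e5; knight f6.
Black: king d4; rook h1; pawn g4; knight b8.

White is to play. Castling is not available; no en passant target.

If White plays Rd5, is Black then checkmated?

After Rd5: black king on d4; in check: yes, from the white rook on d5.
Black has 3 legal replies: Kc4, Ke3, Kc3.
In check but a legal move exists → not checkmate.

no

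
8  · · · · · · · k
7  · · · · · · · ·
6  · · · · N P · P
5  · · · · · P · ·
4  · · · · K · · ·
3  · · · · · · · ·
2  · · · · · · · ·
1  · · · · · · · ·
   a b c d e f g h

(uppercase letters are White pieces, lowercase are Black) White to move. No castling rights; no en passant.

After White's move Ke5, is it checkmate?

no

After Ke5: black king on h8; in check: no.
Black is not in check, so this cannot be checkmate.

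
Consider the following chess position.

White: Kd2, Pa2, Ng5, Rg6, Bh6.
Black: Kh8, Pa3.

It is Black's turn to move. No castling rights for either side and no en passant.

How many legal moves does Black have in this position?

Black to move; king on h8.
In check: no.
Legal moves: none.
Count: 0.

0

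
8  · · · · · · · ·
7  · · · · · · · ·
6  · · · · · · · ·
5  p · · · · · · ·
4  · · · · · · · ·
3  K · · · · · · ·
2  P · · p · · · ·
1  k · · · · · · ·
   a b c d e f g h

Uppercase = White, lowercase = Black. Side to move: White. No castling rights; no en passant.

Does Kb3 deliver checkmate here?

no

After Kb3: black king on a1; in check: no.
Black is not in check, so this cannot be checkmate.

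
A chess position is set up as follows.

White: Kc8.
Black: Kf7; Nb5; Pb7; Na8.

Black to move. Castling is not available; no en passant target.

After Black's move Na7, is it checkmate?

After Na7: white king on c8; in check: yes, from the black knight on a7.
White has 4 legal replies: Kd8, Kb8, Kd7, Kxb7.
In check but a legal move exists → not checkmate.

no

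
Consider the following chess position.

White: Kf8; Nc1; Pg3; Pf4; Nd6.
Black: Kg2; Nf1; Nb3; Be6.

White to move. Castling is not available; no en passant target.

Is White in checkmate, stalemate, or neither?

neither

White to move; white king on f8.
In check: no.
Legal moves for White: Ke8, Kg7, Ke7, Ne8, Nc8, Nf7, Nb7, Nf5, Nb5, Ne4, Nc4, Nd3, Nxb3, Ne2, Na2, f5, g4.
White has 17 legal moves and is not in check → neither.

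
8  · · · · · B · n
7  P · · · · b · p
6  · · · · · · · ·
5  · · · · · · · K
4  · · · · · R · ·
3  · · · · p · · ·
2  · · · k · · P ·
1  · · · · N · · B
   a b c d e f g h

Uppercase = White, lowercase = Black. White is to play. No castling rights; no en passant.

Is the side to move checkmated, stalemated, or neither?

neither

White to move; white king on h5.
In check: yes, from the black bishop on f7.
Legal moves for White: Kh6, Kg5, Kh4, Kg4, Rxf7.
White is in check but has 5 legal moves → neither.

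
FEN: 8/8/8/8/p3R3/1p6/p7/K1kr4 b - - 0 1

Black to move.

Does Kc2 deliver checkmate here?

yes

After Kc2: white king on a1; in check: yes, from the black rook on d1.
King squares — b1: attacked by Rd1; a2: attacked by Pb3; b2: attacked by Kc2.
White has no legal moves → checkmate.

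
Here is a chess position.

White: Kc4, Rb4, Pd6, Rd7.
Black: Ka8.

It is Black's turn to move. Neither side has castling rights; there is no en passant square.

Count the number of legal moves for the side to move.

Black to move; king on a8.
In check: no.
Legal moves: none.
Count: 0.

0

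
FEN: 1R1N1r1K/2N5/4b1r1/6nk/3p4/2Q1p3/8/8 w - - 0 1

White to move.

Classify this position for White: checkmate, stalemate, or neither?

White to move; white king on h8.
In check: yes, from the black rook on f8.
King squares — g7: attacked by Rg6; h7: attacked by Ng5; g8: attacked by Be6.
Legal moves for White: none.
In check with no legal moves → checkmate.

checkmate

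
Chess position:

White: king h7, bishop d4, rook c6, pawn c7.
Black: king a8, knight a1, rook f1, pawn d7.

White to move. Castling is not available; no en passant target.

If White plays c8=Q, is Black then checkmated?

After c8=Q: black king on a8; in check: yes, from the white queen on c8.
King squares — a7: attacked by Bd4; b7: attacked by Qc8; b8: attacked by Qc8.
Black has no legal moves → checkmate.

yes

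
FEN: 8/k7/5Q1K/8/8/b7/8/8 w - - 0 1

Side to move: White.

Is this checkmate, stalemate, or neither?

White to move; white king on h6.
In check: no.
Legal moves for White include: Kh7, Kg7, Kg6, Kh5, Kg5, Qh8, Qf8, Qd8, Qg7+, Qf7+, Qe7+, Qg6, Qe6, Qd6, Qc6, Qb6+, Qa6+, Qg5, ... (list truncated; more exist).
White has legal moves and is not in check → neither.

neither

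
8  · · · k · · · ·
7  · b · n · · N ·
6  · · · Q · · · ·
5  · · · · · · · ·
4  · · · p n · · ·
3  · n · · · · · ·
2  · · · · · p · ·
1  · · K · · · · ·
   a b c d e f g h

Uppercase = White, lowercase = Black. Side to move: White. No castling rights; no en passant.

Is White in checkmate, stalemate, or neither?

neither

White to move; white king on c1.
In check: yes, from the black knight on b3.
King squares — b1: available; d1: available; b2: available; c2: available; d2: attacked by Nb3.
Legal moves for White: Kc2, Kb2, Kd1, Kb1.
White is in check but has 4 legal moves → neither.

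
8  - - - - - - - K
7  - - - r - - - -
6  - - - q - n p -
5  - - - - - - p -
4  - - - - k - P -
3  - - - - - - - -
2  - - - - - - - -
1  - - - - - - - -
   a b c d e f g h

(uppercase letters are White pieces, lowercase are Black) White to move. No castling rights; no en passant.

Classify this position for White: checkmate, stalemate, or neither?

stalemate

White to move; white king on h8.
In check: no.
King squares — g7: attacked by Rd7; h7: attacked by Nf6; g8: attacked by Nf6.
Legal moves for White: none.
Not in check and no legal moves → stalemate.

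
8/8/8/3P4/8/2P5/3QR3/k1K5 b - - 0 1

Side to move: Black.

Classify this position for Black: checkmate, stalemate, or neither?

Black to move; black king on a1.
In check: no.
King squares — b1: attacked by Kc1; a2: attacked by Qd2; b2: attacked by Kc1.
Legal moves for Black: none.
Not in check and no legal moves → stalemate.

stalemate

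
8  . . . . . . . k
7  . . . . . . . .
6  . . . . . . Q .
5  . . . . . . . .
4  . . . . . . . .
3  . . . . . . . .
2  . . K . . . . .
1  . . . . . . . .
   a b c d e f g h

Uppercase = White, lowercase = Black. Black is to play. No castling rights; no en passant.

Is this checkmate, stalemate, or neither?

stalemate

Black to move; black king on h8.
In check: no.
King squares — g7: attacked by Qg6; h7: attacked by Qg6; g8: attacked by Qg6.
Legal moves for Black: none.
Not in check and no legal moves → stalemate.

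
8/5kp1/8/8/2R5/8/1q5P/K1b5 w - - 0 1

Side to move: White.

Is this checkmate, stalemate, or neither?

checkmate

White to move; white king on a1.
In check: yes, from the black queen on b2.
King squares — b1: attacked by Qb2; a2: attacked by Qb2; b2: attacked by Bc1.
Legal moves for White: none.
In check with no legal moves → checkmate.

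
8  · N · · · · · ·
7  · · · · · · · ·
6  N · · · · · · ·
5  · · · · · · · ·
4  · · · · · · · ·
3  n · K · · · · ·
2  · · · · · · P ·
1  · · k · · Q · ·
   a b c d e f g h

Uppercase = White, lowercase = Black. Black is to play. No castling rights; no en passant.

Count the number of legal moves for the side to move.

Black to move; king on c1.
In check: yes, from the white queen on f1.
Legal moves: none.
Count: 0.

0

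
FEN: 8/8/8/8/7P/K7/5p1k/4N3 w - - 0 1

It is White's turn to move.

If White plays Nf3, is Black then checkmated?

no

After Nf3: black king on h2; in check: yes, from the white knight on f3.
Black has 4 legal replies: Kh3, Kg3, Kg2, Kh1.
In check but a legal move exists → not checkmate.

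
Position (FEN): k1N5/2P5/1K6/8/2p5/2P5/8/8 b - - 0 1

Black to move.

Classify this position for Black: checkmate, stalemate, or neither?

stalemate

Black to move; black king on a8.
In check: no.
King squares — a7: attacked by Kb6; b7: attacked by Kb6; b8: attacked by Pc7.
Legal moves for Black: none.
Not in check and no legal moves → stalemate.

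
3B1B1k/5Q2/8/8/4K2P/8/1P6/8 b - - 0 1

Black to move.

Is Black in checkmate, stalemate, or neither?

stalemate

Black to move; black king on h8.
In check: no.
King squares — g7: attacked by Qf7; h7: attacked by Qf7; g8: attacked by Qf7.
Legal moves for Black: none.
Not in check and no legal moves → stalemate.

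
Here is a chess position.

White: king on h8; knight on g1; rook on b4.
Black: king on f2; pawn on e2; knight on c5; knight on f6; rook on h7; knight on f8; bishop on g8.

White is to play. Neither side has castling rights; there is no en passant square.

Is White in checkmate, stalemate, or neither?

checkmate

White to move; white king on h8.
In check: yes, from the black rook on h7.
King squares — g7: attacked by Rh7; h7: attacked by Nf6; g8: attacked by Nf6.
Legal moves for White: none.
In check with no legal moves → checkmate.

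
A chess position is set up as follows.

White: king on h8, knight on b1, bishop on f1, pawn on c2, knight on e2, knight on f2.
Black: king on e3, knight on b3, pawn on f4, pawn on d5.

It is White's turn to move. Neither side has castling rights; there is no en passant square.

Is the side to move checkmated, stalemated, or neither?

White to move; white king on h8.
In check: no.
Legal moves for White include: Kg8, Kh7, Kg7, Ng4+, Ne4, Nh3, Nd3, Nh1, Nd1+, Nxf4, Nd4, Ng3, Nec3, Ng1, Nc1, Bh3, Bg2, Nbc3, ... (list truncated; more exist).
White has legal moves and is not in check → neither.

neither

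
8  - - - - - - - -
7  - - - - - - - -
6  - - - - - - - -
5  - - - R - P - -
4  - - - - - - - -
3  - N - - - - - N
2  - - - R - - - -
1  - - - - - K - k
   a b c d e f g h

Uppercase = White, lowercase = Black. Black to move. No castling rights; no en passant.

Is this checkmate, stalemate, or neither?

Black to move; black king on h1.
In check: no.
King squares — g1: attacked by Kf1; g2: attacked by Kf1; h2: attacked by Rd2.
Legal moves for Black: none.
Not in check and no legal moves → stalemate.

stalemate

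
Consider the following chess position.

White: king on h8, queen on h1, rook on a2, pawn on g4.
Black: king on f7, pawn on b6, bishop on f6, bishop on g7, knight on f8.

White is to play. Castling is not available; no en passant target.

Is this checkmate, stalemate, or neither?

checkmate

White to move; white king on h8.
In check: yes, from the black bishop on g7.
King squares — g7: attacked by Bf6; h7: attacked by Nf8; g8: attacked by Kf7.
Legal moves for White: none.
In check with no legal moves → checkmate.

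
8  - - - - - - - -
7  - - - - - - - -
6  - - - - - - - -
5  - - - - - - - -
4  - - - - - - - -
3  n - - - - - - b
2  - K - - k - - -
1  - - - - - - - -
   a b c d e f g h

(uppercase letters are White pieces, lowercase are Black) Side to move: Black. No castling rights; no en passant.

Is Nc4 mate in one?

no

After Nc4: white king on b2; in check: yes, from the black knight on c4.
White has 7 legal replies: Kc3, Kb3, Kc2, Ka2, Kc1, Kb1, Ka1.
In check but a legal move exists → not checkmate.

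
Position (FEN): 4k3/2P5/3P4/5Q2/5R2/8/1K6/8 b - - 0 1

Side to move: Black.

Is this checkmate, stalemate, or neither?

Black to move; black king on e8.
In check: no.
King squares — d7: attacked by Qf5; e7: attacked by Pd6; f7: attacked by Qf5; d8: attacked by Pc7; f8: attacked by Qf5.
Legal moves for Black: none.
Not in check and no legal moves → stalemate.

stalemate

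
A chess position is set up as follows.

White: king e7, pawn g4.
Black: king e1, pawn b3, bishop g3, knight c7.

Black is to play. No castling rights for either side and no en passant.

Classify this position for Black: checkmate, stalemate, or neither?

neither

Black to move; black king on e1.
In check: no.
Legal moves for Black: Ne8, Na8, Ne6, Na6, Nd5+, Nb5, Bd6+, Be5, Bh4+, Bf4, Bh2, Bf2, Kf2, Ke2, Kd2, Kf1, Kd1, b2.
Black has 18 legal moves and is not in check → neither.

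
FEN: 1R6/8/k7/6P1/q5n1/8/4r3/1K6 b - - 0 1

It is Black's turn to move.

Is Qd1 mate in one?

After Qd1: white king on b1; in check: yes, from the black queen on d1.
King squares — a1: attacked by Qd1; c1: attacked by Qd1; a2: attacked by Re2; b2: attacked by Re2; c2: attacked by Qd1.
White has no legal moves → checkmate.

yes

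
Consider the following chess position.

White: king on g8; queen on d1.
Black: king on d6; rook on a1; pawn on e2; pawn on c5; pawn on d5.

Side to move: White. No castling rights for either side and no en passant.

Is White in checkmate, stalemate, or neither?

neither

White to move; white king on g8.
In check: no.
Legal moves for White include: Kh8, Kf8, Kh7, Kg7, Kf7, Qxd5+, Qd4, Qa4, Qd3, Qb3, Qxe2, Qd2, Qc2, Qh1, Qg1, Qf1, Qe1, Qc1, ... (list truncated; more exist).
White has legal moves and is not in check → neither.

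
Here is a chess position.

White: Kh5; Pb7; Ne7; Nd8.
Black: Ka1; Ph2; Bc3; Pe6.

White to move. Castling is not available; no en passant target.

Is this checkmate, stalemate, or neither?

neither

White to move; white king on h5.
In check: no.
Legal moves for White: Nf7, Nxe6, Ndc6, Ng8, Nc8, Ng6, Nec6, Nf5, Nd5, Kh6, Kg6, Kg5, Kh4, Kg4, b8=Q, b8=R, b8=B, b8=N.
White has 18 legal moves and is not in check → neither.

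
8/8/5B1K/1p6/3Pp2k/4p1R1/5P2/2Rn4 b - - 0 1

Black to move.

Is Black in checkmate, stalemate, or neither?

Black to move; black king on h4.
In check: yes, from the white bishop on f6.
King squares — g3: attacked by Pf2; h3: attacked by Rg3; g4: attacked by Rg3; g5: attacked by Rg3; h5: attacked by Kh6.
Legal moves for Black: none.
In check with no legal moves → checkmate.

checkmate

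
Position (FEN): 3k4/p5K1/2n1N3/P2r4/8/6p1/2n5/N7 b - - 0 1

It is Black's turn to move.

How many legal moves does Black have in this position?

4

Black to move; king on d8.
In check: yes, from the white knight on e6.
Legal moves: Ke8, Kc8, Ke7, Kd7.
Count: 4.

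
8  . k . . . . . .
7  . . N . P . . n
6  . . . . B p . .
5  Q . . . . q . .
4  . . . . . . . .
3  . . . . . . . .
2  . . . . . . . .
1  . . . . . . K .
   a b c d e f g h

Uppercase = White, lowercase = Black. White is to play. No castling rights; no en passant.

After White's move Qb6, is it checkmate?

yes

After Qb6: black king on b8; in check: yes, from the white queen on b6.
King squares — a7: attacked by Qb6; b7: attacked by Qb6; c7: attacked by Qb6; a8: attacked by Nc7; c8: attacked by Be6.
Black has no legal moves → checkmate.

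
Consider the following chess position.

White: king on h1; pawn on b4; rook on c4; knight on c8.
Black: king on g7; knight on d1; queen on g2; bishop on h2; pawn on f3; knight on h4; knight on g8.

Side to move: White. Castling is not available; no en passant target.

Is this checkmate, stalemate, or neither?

checkmate

White to move; white king on h1.
In check: yes, from the black queen on g2.
King squares — g1: attacked by Qg2; g2: attacked by Pf3; h2: attacked by Qg2.
Legal moves for White: none.
In check with no legal moves → checkmate.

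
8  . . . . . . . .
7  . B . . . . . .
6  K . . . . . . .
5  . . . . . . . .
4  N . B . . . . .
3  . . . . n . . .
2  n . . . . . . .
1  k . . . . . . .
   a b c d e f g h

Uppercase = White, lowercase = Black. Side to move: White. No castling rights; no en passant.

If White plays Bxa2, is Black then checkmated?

no

After Bxa2: black king on a1; in check: no.
Black is not in check, so this cannot be checkmate.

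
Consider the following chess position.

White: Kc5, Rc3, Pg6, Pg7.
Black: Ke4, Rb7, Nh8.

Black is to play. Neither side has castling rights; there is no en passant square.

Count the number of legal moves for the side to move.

Black to move; king on e4.
In check: no.
Legal moves: Nf7, Nxg6, Rb8, Rxg7, Rf7, Re7, Rd7, Rc7+, Ra7, Rb6, Rb5+, Rb4, Rb3, Rb2, Rb1, Kf5, Ke5, Kf4.
Count: 18.

18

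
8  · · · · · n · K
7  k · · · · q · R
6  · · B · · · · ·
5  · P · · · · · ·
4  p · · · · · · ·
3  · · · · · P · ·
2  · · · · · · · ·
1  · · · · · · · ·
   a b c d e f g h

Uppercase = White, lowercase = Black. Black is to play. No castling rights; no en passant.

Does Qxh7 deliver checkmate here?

After Qxh7: white king on h8; in check: yes, from the black queen on h7.
King squares — g7: attacked by Qh7; h7: attacked by Nf8; g8: attacked by Qh7.
White has no legal moves → checkmate.

yes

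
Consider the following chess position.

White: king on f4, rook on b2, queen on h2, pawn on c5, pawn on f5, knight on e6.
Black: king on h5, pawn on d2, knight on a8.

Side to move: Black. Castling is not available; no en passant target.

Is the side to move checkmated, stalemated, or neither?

Black to move; black king on h5.
In check: yes, from the white queen on h2.
King squares — g4: attacked by Kf4; h4: attacked by Qh2; g5: attacked by Kf4; g6: attacked by Pf5; h6: attacked by Qh2.
Legal moves for Black: none.
In check with no legal moves → checkmate.

checkmate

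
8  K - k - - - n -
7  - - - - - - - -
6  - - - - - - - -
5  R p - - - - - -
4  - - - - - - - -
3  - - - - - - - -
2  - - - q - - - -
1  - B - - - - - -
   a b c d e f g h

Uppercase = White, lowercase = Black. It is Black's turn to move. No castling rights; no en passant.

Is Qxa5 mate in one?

After Qxa5: white king on a8; in check: yes, from the black queen on a5.
King squares — a7: attacked by Qa5; b7: attacked by Kc8; b8: attacked by Kc8.
White has no legal moves → checkmate.

yes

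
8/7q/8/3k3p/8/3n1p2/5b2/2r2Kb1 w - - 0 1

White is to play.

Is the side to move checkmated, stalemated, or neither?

White to move; white king on f1.
In check: yes, from the black rook on c1.
King squares — e1: attacked by Rc1; g1: attacked by Rc1; e2: attacked by Pf3; f2: attacked by Bg1; g2: attacked by Pf3.
Legal moves for White: none.
In check with no legal moves → checkmate.

checkmate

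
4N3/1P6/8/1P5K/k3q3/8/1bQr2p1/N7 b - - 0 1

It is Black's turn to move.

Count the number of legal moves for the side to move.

6

Black to move; king on a4.
In check: yes, from the white queen on c2.
Legal moves: Kxb5, Ka5, Kb4, Ka3, Qxc2, Rxc2.
Count: 6.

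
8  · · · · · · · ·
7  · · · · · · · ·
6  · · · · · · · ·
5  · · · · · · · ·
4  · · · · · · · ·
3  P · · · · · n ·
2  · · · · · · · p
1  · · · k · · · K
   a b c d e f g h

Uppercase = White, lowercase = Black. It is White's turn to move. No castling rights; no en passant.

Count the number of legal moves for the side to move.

2

White to move; king on h1.
In check: yes, from the black knight on g3.
Legal moves: Kxh2, Kg2.
Count: 2.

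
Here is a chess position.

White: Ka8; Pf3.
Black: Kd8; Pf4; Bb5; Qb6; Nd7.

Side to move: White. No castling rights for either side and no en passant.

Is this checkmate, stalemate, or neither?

stalemate

White to move; white king on a8.
In check: no.
King squares — a7: attacked by Qb6; b7: attacked by Qb6; b8: attacked by Qb6.
Legal moves for White: none.
Not in check and no legal moves → stalemate.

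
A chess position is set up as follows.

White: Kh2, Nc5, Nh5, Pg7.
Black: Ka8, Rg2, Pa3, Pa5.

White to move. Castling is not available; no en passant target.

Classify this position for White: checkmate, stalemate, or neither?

White to move; white king on h2.
In check: yes, from the black rook on g2.
Legal moves for White: Kh3, Kxg2, Kh1.
White is in check but has 3 legal moves → neither.

neither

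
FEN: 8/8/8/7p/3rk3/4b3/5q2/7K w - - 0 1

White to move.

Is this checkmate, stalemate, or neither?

White to move; white king on h1.
In check: no.
King squares — g1: attacked by Qf2; g2: attacked by Qf2; h2: attacked by Qf2.
Legal moves for White: none.
Not in check and no legal moves → stalemate.

stalemate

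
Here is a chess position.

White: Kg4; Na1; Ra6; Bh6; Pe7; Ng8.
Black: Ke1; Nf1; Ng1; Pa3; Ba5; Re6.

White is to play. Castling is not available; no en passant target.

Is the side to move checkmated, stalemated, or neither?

neither

White to move; white king on g4.
In check: no.
Legal moves for White include: Nf6, Bf8, Bg7, Bg5, Bf4, Be3, Bd2+, Bc1, Ra8, Ra7, Rxe6+, Rd6, Rc6, Rb6, Rxa5, Kh5, Kg5, Kf5, ... (list truncated; more exist).
White has legal moves and is not in check → neither.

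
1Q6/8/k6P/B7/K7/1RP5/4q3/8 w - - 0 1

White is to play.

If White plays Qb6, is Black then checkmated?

yes

After Qb6: black king on a6; in check: yes, from the white queen on b6.
King squares — a5: attacked by Ka4; b5: attacked by Rb3; b6: attacked by Rb3; a7: attacked by Qb6; b7: attacked by Qb6.
Black has no legal moves → checkmate.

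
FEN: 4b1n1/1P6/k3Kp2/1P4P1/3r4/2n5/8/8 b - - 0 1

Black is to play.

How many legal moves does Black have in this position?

Black to move; king on a6.
In check: yes, from the white pawn on b5.
Legal moves: Kxb7, Ka7, Kb6, Kxb5, Ka5, Bxb5, Nxb5.
Count: 7.

7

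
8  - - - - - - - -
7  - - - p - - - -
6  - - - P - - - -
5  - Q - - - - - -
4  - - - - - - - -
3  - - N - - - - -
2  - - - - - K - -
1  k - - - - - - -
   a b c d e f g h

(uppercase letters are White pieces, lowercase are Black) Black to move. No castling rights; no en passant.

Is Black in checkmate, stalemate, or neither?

Black to move; black king on a1.
In check: no.
King squares — b1: attacked by Nc3; a2: attacked by Nc3; b2: attacked by Qb5.
Legal moves for Black: none.
Not in check and no legal moves → stalemate.

stalemate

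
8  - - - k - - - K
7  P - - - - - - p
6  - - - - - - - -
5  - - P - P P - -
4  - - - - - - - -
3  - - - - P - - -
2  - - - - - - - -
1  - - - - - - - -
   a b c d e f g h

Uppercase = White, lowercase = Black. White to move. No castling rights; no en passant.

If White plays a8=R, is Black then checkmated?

no

After a8=R: black king on d8; in check: yes, from the white rook on a8.
Black has 3 legal replies: Ke7, Kd7, Kc7.
In check but a legal move exists → not checkmate.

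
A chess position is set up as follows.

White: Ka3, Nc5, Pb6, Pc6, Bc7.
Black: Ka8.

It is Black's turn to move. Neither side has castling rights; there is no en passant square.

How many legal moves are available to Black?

Black to move; king on a8.
In check: no.
Legal moves: none.
Count: 0.

0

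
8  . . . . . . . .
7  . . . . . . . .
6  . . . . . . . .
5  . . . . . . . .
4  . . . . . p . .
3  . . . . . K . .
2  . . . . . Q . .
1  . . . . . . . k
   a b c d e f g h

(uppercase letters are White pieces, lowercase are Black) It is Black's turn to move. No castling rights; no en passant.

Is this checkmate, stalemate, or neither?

Black to move; black king on h1.
In check: no.
King squares — g1: attacked by Qf2; g2: attacked by Qf2; h2: attacked by Qf2.
Legal moves for Black: none.
Not in check and no legal moves → stalemate.

stalemate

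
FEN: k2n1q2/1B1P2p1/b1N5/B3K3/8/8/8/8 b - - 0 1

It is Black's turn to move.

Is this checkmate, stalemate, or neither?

neither

Black to move; black king on a8.
In check: yes, from the white bishop on b7.
King squares — a7: attacked by Nc6; b7: available; b8: attacked by Nc6.
Legal moves for Black: Kxb7, Nxb7, Bxb7.
Black is in check but has 3 legal moves → neither.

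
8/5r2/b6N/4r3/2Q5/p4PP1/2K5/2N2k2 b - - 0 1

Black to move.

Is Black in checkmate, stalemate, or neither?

Black to move; black king on f1.
In check: yes, from the white queen on c4.
Legal moves for Black: Kg2, Kf2, Kg1, Ke1, Bxc4, Re2+.
Black is in check but has 6 legal moves → neither.

neither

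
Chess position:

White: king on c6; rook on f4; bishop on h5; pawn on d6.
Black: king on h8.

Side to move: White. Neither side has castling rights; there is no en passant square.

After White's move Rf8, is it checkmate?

no

After Rf8: black king on h8; in check: yes, from the white rook on f8.
Black has 2 legal replies: Kh7, Kg7.
In check but a legal move exists → not checkmate.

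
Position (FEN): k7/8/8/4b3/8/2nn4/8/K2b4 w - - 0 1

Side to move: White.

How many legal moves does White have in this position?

White to move; king on a1.
In check: no.
Legal moves: none.
Count: 0.

0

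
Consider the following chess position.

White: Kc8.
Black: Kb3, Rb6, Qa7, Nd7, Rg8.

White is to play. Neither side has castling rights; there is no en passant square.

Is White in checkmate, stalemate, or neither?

checkmate

White to move; white king on c8.
In check: yes, from the black rook on g8.
King squares — b7: attacked by Rb6; c7: attacked by Qa7; d7: attacked by Qa7; b8: attacked by Rb6; d8: attacked by Rg8.
Legal moves for White: none.
In check with no legal moves → checkmate.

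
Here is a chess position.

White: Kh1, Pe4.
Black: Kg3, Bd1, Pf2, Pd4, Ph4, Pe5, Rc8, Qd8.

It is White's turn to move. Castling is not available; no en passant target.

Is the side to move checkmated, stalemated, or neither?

stalemate

White to move; white king on h1.
In check: no.
King squares — g1: attacked by Pf2; g2: attacked by Kg3; h2: attacked by Kg3.
Legal moves for White: none.
Not in check and no legal moves → stalemate.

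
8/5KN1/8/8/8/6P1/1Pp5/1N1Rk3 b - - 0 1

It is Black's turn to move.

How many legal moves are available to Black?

Black to move; king on e1.
In check: yes, from the white rook on d1.
Legal moves: Kf2, Ke2, Kxd1, cxd1=Q, cxd1=R, cxd1=B, cxd1=N.
Count: 7.

7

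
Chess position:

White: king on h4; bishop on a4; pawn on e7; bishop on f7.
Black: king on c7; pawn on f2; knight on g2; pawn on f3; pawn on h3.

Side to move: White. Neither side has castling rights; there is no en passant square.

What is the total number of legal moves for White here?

White to move; king on h4.
In check: yes, from the black knight on g2.
Legal moves: Kh5, Kg5, Kg4, Kxh3, Kg3.
Count: 5.

5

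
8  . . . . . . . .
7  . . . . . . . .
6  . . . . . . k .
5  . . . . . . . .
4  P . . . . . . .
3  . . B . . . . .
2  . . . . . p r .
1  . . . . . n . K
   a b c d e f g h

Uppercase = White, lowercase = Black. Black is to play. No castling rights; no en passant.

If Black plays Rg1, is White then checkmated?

After Rg1: white king on h1; in check: yes, from the black rook on g1.
King squares — g1: attacked by Pf2; g2: attacked by Rg1; h2: attacked by Nf1.
White has no legal moves → checkmate.

yes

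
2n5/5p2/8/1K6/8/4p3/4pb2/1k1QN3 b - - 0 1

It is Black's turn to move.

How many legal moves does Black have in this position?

Black to move; king on b1.
In check: yes, from the white queen on d1.
Legal moves: Kb2, Ka2, exd1=Q, exd1=R, exd1=B, exd1=N.
Count: 6.

6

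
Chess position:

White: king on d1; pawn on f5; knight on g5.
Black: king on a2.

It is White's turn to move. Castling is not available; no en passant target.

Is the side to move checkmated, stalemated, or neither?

White to move; white king on d1.
In check: no.
Legal moves for White: Nh7, Nf7, Ne6, Ne4, Nh3, Nf3, Ke2, Kd2, Kc2, Ke1, Kc1, f6.
White has 12 legal moves and is not in check → neither.

neither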